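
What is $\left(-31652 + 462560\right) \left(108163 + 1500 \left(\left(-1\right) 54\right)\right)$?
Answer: $11704754004$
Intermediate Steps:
$\left(-31652 + 462560\right) \left(108163 + 1500 \left(\left(-1\right) 54\right)\right) = 430908 \left(108163 + 1500 \left(-54\right)\right) = 430908 \left(108163 - 81000\right) = 430908 \cdot 27163 = 11704754004$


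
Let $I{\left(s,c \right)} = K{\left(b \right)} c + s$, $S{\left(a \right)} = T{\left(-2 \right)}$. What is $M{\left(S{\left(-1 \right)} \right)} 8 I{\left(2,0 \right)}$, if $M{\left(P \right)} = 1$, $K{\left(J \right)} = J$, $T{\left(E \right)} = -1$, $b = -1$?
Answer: $16$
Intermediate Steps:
$S{\left(a \right)} = -1$
$I{\left(s,c \right)} = s - c$ ($I{\left(s,c \right)} = - c + s = s - c$)
$M{\left(S{\left(-1 \right)} \right)} 8 I{\left(2,0 \right)} = 1 \cdot 8 \left(2 - 0\right) = 8 \left(2 + 0\right) = 8 \cdot 2 = 16$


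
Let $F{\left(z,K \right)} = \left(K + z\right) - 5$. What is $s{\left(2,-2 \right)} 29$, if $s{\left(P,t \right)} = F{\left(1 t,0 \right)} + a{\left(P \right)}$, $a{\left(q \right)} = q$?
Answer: $-145$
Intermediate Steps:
$F{\left(z,K \right)} = -5 + K + z$
$s{\left(P,t \right)} = -5 + P + t$ ($s{\left(P,t \right)} = \left(-5 + 0 + 1 t\right) + P = \left(-5 + 0 + t\right) + P = \left(-5 + t\right) + P = -5 + P + t$)
$s{\left(2,-2 \right)} 29 = \left(-5 + 2 - 2\right) 29 = \left(-5\right) 29 = -145$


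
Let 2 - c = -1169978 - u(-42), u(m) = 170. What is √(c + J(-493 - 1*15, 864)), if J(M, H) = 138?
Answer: 36*√903 ≈ 1081.8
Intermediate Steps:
c = 1170150 (c = 2 - (-1169978 - 1*170) = 2 - (-1169978 - 170) = 2 - 1*(-1170148) = 2 + 1170148 = 1170150)
√(c + J(-493 - 1*15, 864)) = √(1170150 + 138) = √1170288 = 36*√903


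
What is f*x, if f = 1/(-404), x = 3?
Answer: -3/404 ≈ -0.0074257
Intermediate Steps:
f = -1/404 ≈ -0.0024752
f*x = -1/404*3 = -3/404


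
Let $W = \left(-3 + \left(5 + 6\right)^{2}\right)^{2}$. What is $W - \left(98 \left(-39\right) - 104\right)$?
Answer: $17850$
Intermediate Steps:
$W = 13924$ ($W = \left(-3 + 11^{2}\right)^{2} = \left(-3 + 121\right)^{2} = 118^{2} = 13924$)
$W - \left(98 \left(-39\right) - 104\right) = 13924 - \left(98 \left(-39\right) - 104\right) = 13924 - \left(-3822 - 104\right) = 13924 - -3926 = 13924 + 3926 = 17850$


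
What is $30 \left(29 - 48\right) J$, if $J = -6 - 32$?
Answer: $21660$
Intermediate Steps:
$J = -38$
$30 \left(29 - 48\right) J = 30 \left(29 - 48\right) \left(-38\right) = 30 \left(-19\right) \left(-38\right) = \left(-570\right) \left(-38\right) = 21660$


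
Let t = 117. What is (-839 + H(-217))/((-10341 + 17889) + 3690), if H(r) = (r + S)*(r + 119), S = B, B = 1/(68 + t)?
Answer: 3778897/2079030 ≈ 1.8176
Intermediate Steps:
B = 1/185 (B = 1/(68 + 117) = 1/185 ≈ 0.0054054)
S = 1/185 ≈ 0.0054054
H(r) = (119 + r)*(1/185 + r) (H(r) = (r + 1/185)*(r + 119) = (1/185 + r)*(119 + r) = (119 + r)*(1/185 + r))
(-839 + H(-217))/((-10341 + 17889) + 3690) = (-839 + (119/185 + (-217)**2 + (22016/185)*(-217)))/((-10341 + 17889) + 3690) = (-839 + (119/185 + 47089 - 4777472/185))/(7548 + 3690) = (-839 + 3934112/185)/11238 = (3778897/185)*(1/11238) = 3778897/2079030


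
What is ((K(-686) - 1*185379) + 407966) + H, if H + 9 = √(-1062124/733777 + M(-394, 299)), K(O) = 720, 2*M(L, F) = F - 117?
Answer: 223298 + 3*√5357516470999/733777 ≈ 2.2331e+5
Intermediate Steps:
M(L, F) = -117/2 + F/2 (M(L, F) = (F - 117)/2 = (-117 + F)/2 = -117/2 + F/2)
H = -9 + 3*√5357516470999/733777 (H = -9 + √(-1062124/733777 + (-117/2 + (½)*299)) = -9 + √(-1062124*1/733777 + (-117/2 + 299/2)) = -9 + √(-1062124/733777 + 91) = -9 + √(65711583/733777) = -9 + 3*√5357516470999/733777 ≈ 0.46322)
((K(-686) - 1*185379) + 407966) + H = ((720 - 1*185379) + 407966) + (-9 + 3*√5357516470999/733777) = ((720 - 185379) + 407966) + (-9 + 3*√5357516470999/733777) = (-184659 + 407966) + (-9 + 3*√5357516470999/733777) = 223307 + (-9 + 3*√5357516470999/733777) = 223298 + 3*√5357516470999/733777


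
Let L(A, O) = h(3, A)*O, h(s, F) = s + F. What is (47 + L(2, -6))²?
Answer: 289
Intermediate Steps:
h(s, F) = F + s
L(A, O) = O*(3 + A) (L(A, O) = (A + 3)*O = (3 + A)*O = O*(3 + A))
(47 + L(2, -6))² = (47 - 6*(3 + 2))² = (47 - 6*5)² = (47 - 30)² = 17² = 289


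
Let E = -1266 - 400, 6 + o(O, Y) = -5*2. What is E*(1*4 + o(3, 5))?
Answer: 19992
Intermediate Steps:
o(O, Y) = -16 (o(O, Y) = -6 - 5*2 = -6 - 10 = -16)
E = -1666
E*(1*4 + o(3, 5)) = -1666*(1*4 - 16) = -1666*(4 - 16) = -1666*(-12) = 19992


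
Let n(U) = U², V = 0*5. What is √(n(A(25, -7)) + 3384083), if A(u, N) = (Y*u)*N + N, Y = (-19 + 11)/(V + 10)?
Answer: 2*√850443 ≈ 1844.4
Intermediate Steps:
V = 0
Y = -⅘ (Y = (-19 + 11)/(0 + 10) = -8/10 = -8*⅒ = -⅘ ≈ -0.80000)
A(u, N) = N - 4*N*u/5 (A(u, N) = (-4*u/5)*N + N = -4*N*u/5 + N = N - 4*N*u/5)
√(n(A(25, -7)) + 3384083) = √(((⅕)*(-7)*(5 - 4*25))² + 3384083) = √(((⅕)*(-7)*(5 - 100))² + 3384083) = √(((⅕)*(-7)*(-95))² + 3384083) = √(133² + 3384083) = √(17689 + 3384083) = √3401772 = 2*√850443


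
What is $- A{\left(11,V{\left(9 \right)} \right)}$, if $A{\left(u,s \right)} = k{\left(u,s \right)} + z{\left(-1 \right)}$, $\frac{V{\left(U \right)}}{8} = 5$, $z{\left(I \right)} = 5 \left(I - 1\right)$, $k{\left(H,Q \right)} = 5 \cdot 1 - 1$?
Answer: $6$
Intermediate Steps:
$k{\left(H,Q \right)} = 4$ ($k{\left(H,Q \right)} = 5 - 1 = 4$)
$z{\left(I \right)} = -5 + 5 I$ ($z{\left(I \right)} = 5 \left(-1 + I\right) = -5 + 5 I$)
$V{\left(U \right)} = 40$ ($V{\left(U \right)} = 8 \cdot 5 = 40$)
$A{\left(u,s \right)} = -6$ ($A{\left(u,s \right)} = 4 + \left(-5 + 5 \left(-1\right)\right) = 4 - 10 = -6$)
$- A{\left(11,V{\left(9 \right)} \right)} = \left(-1\right) \left(-6\right) = 6$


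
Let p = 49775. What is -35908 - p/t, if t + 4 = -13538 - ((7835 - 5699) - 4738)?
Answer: -78556749/2188 ≈ -35903.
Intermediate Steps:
t = -10940 (t = -4 + (-13538 - ((7835 - 5699) - 4738)) = -4 + (-13538 - (2136 - 4738)) = -4 + (-13538 - 1*(-2602)) = -4 + (-13538 + 2602) = -4 - 10936 = -10940)
-35908 - p/t = -35908 - 49775/(-10940) = -35908 - 49775*(-1)/10940 = -35908 - 1*(-9955/2188) = -35908 + 9955/2188 = -78556749/2188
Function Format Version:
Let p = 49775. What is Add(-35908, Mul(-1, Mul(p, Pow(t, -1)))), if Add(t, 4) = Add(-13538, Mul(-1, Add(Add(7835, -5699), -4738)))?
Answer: Rational(-78556749, 2188) ≈ -35903.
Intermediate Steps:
t = -10940 (t = Add(-4, Add(-13538, Mul(-1, Add(Add(7835, -5699), -4738)))) = Add(-4, Add(-13538, Mul(-1, Add(2136, -4738)))) = Add(-4, Add(-13538, Mul(-1, -2602))) = Add(-4, Add(-13538, 2602)) = Add(-4, -10936) = -10940)
Add(-35908, Mul(-1, Mul(p, Pow(t, -1)))) = Add(-35908, Mul(-1, Mul(49775, Pow(-10940, -1)))) = Add(-35908, Mul(-1, Mul(49775, Rational(-1, 10940)))) = Add(-35908, Mul(-1, Rational(-9955, 2188))) = Add(-35908, Rational(9955, 2188)) = Rational(-78556749, 2188)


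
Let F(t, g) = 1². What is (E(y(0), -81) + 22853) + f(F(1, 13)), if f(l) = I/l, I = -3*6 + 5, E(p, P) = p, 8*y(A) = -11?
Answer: 182709/8 ≈ 22839.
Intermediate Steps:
y(A) = -11/8 (y(A) = (⅛)*(-11) = -11/8)
F(t, g) = 1
I = -13 (I = -18 + 5 = -13)
f(l) = -13/l
(E(y(0), -81) + 22853) + f(F(1, 13)) = (-11/8 + 22853) - 13/1 = 182813/8 - 13*1 = 182813/8 - 13 = 182709/8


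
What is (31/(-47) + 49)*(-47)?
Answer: -2272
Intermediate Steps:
(31/(-47) + 49)*(-47) = (31*(-1/47) + 49)*(-47) = (-31/47 + 49)*(-47) = (2272/47)*(-47) = -2272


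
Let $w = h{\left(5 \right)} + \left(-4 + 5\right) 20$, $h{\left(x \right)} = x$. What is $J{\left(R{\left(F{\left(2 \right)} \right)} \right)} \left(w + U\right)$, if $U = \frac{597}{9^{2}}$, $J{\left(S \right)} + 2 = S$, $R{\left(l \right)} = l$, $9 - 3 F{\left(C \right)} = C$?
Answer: $\frac{874}{81} \approx 10.79$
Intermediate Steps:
$F{\left(C \right)} = 3 - \frac{C}{3}$
$J{\left(S \right)} = -2 + S$
$U = \frac{199}{27}$ ($U = \frac{597}{81} = 597 \cdot \frac{1}{81} = \frac{199}{27} \approx 7.3704$)
$w = 25$ ($w = 5 + \left(-4 + 5\right) 20 = 5 + 1 \cdot 20 = 5 + 20 = 25$)
$J{\left(R{\left(F{\left(2 \right)} \right)} \right)} \left(w + U\right) = \left(-2 + \left(3 - \frac{2}{3}\right)\right) \left(25 + \frac{199}{27}\right) = \left(-2 + \left(3 - \frac{2}{3}\right)\right) \frac{874}{27} = \left(-2 + \frac{7}{3}\right) \frac{874}{27} = \frac{1}{3} \cdot \frac{874}{27} = \frac{874}{81}$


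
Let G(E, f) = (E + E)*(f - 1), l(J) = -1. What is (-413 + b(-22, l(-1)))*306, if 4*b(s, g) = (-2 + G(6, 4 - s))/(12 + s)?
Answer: -1286577/10 ≈ -1.2866e+5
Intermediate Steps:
G(E, f) = 2*E*(-1 + f) (G(E, f) = (2*E)*(-1 + f) = 2*E*(-1 + f))
b(s, g) = (34 - 12*s)/(4*(12 + s)) (b(s, g) = ((-2 + 2*6*(-1 + (4 - s)))/(12 + s))/4 = ((-2 + 2*6*(3 - s))/(12 + s))/4 = ((-2 + (36 - 12*s))/(12 + s))/4 = ((34 - 12*s)/(12 + s))/4 = (34 - 12*s)/(4*(12 + s)))
(-413 + b(-22, l(-1)))*306 = (-413 + (17 - 6*(-22))/(2*(12 - 22)))*306 = (-413 + (½)*(17 + 132)/(-10))*306 = (-413 + (½)*(-⅒)*149)*306 = (-413 - 149/20)*306 = -8409/20*306 = -1286577/10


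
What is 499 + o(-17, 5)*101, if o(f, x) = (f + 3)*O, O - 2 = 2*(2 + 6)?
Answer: -24953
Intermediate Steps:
O = 18 (O = 2 + 2*(2 + 6) = 2 + 2*8 = 2 + 16 = 18)
o(f, x) = 54 + 18*f (o(f, x) = (f + 3)*18 = (3 + f)*18 = 54 + 18*f)
499 + o(-17, 5)*101 = 499 + (54 + 18*(-17))*101 = 499 + (54 - 306)*101 = 499 - 252*101 = 499 - 25452 = -24953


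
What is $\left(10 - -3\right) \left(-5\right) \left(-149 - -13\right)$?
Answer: $8840$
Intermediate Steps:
$\left(10 - -3\right) \left(-5\right) \left(-149 - -13\right) = \left(10 + 3\right) \left(-5\right) \left(-149 + 13\right) = 13 \left(-5\right) \left(-136\right) = \left(-65\right) \left(-136\right) = 8840$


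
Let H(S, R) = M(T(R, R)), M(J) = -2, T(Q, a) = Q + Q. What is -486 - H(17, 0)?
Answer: -484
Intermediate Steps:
T(Q, a) = 2*Q
H(S, R) = -2
-486 - H(17, 0) = -486 - 1*(-2) = -486 + 2 = -484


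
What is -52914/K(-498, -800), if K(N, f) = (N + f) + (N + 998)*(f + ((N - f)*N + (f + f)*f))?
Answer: -26457/282200351 ≈ -9.3753e-5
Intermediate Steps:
K(N, f) = N + f + (998 + N)*(f + 2*f**2 + N*(N - f)) (K(N, f) = (N + f) + (998 + N)*(f + (N*(N - f) + (2*f)*f)) = (N + f) + (998 + N)*(f + (N*(N - f) + 2*f**2)) = (N + f) + (998 + N)*(f + (2*f**2 + N*(N - f))) = (N + f) + (998 + N)*(f + 2*f**2 + N*(N - f)) = N + f + (998 + N)*(f + 2*f**2 + N*(N - f)))
-52914/K(-498, -800) = -52914/(-498 + (-498)**3 + 998*(-498)**2 + 999*(-800) + 1996*(-800)**2 - 1*(-800)*(-498)**2 - 997*(-498)*(-800) + 2*(-498)*(-800)**2) = -52914/(-498 - 123505992 + 998*248004 - 799200 + 1996*640000 - 1*(-800)*248004 - 397204800 + 2*(-498)*640000) = -52914/(-498 - 123505992 + 247507992 - 799200 + 1277440000 + 198403200 - 397204800 - 637440000) = -52914/564400702 = -52914*1/564400702 = -26457/282200351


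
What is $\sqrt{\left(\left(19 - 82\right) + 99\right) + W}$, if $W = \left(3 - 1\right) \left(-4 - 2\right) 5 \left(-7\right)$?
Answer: $2 \sqrt{114} \approx 21.354$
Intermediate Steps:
$W = 420$ ($W = 2 \left(-6\right) 5 \left(-7\right) = \left(-12\right) 5 \left(-7\right) = \left(-60\right) \left(-7\right) = 420$)
$\sqrt{\left(\left(19 - 82\right) + 99\right) + W} = \sqrt{\left(\left(19 - 82\right) + 99\right) + 420} = \sqrt{\left(-63 + 99\right) + 420} = \sqrt{36 + 420} = \sqrt{456} = 2 \sqrt{114}$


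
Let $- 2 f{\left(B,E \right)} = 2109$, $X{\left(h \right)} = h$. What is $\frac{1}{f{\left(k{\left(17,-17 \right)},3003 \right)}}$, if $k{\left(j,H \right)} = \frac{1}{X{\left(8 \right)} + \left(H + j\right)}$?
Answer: $- \frac{2}{2109} \approx -0.00094832$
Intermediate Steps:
$k{\left(j,H \right)} = \frac{1}{8 + H + j}$ ($k{\left(j,H \right)} = \frac{1}{8 + \left(H + j\right)} = \frac{1}{8 + H + j}$)
$f{\left(B,E \right)} = - \frac{2109}{2}$ ($f{\left(B,E \right)} = \left(- \frac{1}{2}\right) 2109 = - \frac{2109}{2}$)
$\frac{1}{f{\left(k{\left(17,-17 \right)},3003 \right)}} = \frac{1}{- \frac{2109}{2}} = - \frac{2}{2109}$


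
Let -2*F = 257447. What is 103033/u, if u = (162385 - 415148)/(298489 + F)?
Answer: -4997556789/72218 ≈ -69201.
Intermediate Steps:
F = -257447/2 (F = -½*257447 = -257447/2 ≈ -1.2872e+5)
u = -505526/339531 (u = (162385 - 415148)/(298489 - 257447/2) = -252763/339531/2 = -252763*2/339531 = -505526/339531 ≈ -1.4889)
103033/u = 103033/(-505526/339531) = 103033*(-339531/505526) = -4997556789/72218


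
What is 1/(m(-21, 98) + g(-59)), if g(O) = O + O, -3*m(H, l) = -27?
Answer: -1/109 ≈ -0.0091743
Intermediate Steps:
m(H, l) = 9 (m(H, l) = -⅓*(-27) = 9)
g(O) = 2*O
1/(m(-21, 98) + g(-59)) = 1/(9 + 2*(-59)) = 1/(9 - 118) = 1/(-109) = -1/109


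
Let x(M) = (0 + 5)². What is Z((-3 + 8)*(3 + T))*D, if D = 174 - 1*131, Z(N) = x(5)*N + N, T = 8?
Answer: 61490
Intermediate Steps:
x(M) = 25 (x(M) = 5² = 25)
Z(N) = 26*N (Z(N) = 25*N + N = 26*N)
D = 43 (D = 174 - 131 = 43)
Z((-3 + 8)*(3 + T))*D = (26*((-3 + 8)*(3 + 8)))*43 = (26*(5*11))*43 = (26*55)*43 = 1430*43 = 61490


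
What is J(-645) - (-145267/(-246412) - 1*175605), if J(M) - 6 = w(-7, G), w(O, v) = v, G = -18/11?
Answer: 475993201699/2710532 ≈ 1.7561e+5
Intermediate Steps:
G = -18/11 (G = -18*1/11 = -18/11 ≈ -1.6364)
J(M) = 48/11 (J(M) = 6 - 18/11 = 48/11)
J(-645) - (-145267/(-246412) - 1*175605) = 48/11 - (-145267/(-246412) - 1*175605) = 48/11 - (-145267*(-1/246412) - 175605) = 48/11 - (145267/246412 - 175605) = 48/11 - 1*(-43271033993/246412) = 48/11 + 43271033993/246412 = 475993201699/2710532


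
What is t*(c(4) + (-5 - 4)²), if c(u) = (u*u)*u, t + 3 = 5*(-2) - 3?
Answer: -2320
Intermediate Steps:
t = -16 (t = -3 + (5*(-2) - 3) = -3 + (-10 - 3) = -3 - 13 = -16)
c(u) = u³ (c(u) = u²*u = u³)
t*(c(4) + (-5 - 4)²) = -16*(4³ + (-5 - 4)²) = -16*(64 + (-9)²) = -16*(64 + 81) = -16*145 = -2320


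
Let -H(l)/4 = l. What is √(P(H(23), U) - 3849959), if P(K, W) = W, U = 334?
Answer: 5*I*√153985 ≈ 1962.0*I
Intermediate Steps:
H(l) = -4*l
√(P(H(23), U) - 3849959) = √(334 - 3849959) = √(-3849625) = 5*I*√153985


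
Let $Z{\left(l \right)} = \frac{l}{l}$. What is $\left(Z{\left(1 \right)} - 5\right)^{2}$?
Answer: $16$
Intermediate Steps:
$Z{\left(l \right)} = 1$
$\left(Z{\left(1 \right)} - 5\right)^{2} = \left(1 - 5\right)^{2} = \left(-4\right)^{2} = 16$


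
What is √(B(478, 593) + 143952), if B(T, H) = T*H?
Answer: √427406 ≈ 653.76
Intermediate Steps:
B(T, H) = H*T
√(B(478, 593) + 143952) = √(593*478 + 143952) = √(283454 + 143952) = √427406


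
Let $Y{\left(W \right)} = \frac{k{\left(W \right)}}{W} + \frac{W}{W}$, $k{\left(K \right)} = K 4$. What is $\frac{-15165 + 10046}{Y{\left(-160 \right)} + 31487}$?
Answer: $- \frac{5119}{31492} \approx -0.16255$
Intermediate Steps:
$k{\left(K \right)} = 4 K$
$Y{\left(W \right)} = 5$ ($Y{\left(W \right)} = \frac{4 W}{W} + \frac{W}{W} = 4 + 1 = 5$)
$\frac{-15165 + 10046}{Y{\left(-160 \right)} + 31487} = \frac{-15165 + 10046}{5 + 31487} = - \frac{5119}{31492}$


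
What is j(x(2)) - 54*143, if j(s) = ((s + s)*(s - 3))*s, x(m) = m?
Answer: -7730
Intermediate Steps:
j(s) = 2*s²*(-3 + s) (j(s) = ((2*s)*(-3 + s))*s = (2*s*(-3 + s))*s = 2*s²*(-3 + s))
j(x(2)) - 54*143 = 2*2²*(-3 + 2) - 54*143 = 2*4*(-1) - 7722 = -8 - 7722 = -7730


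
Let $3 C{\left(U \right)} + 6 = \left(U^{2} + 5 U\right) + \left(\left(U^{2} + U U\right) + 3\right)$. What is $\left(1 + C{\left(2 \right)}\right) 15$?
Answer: $110$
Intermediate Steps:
$C{\left(U \right)} = -1 + U^{2} + \frac{5 U}{3}$ ($C{\left(U \right)} = -2 + \frac{\left(U^{2} + 5 U\right) + \left(\left(U^{2} + U U\right) + 3\right)}{3} = -2 + \frac{\left(U^{2} + 5 U\right) + \left(\left(U^{2} + U^{2}\right) + 3\right)}{3} = -2 + \frac{\left(U^{2} + 5 U\right) + \left(2 U^{2} + 3\right)}{3} = -2 + \frac{\left(U^{2} + 5 U\right) + \left(3 + 2 U^{2}\right)}{3} = -2 + \frac{3 + 3 U^{2} + 5 U}{3} = -2 + \left(1 + U^{2} + \frac{5 U}{3}\right) = -1 + U^{2} + \frac{5 U}{3}$)
$\left(1 + C{\left(2 \right)}\right) 15 = \left(1 + \left(-1 + 2^{2} + \frac{5}{3} \cdot 2\right)\right) 15 = \left(1 + \left(-1 + 4 + \frac{10}{3}\right)\right) 15 = \left(1 + \frac{19}{3}\right) 15 = \frac{22}{3} \cdot 15 = 110$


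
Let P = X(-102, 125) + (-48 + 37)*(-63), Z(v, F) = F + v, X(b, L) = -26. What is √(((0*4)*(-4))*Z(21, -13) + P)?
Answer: √667 ≈ 25.826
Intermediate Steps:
P = 667 (P = -26 + (-48 + 37)*(-63) = -26 - 11*(-63) = -26 + 693 = 667)
√(((0*4)*(-4))*Z(21, -13) + P) = √(((0*4)*(-4))*(-13 + 21) + 667) = √((0*(-4))*8 + 667) = √(0*8 + 667) = √(0 + 667) = √667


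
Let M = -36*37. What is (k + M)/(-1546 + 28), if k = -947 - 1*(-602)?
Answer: 559/506 ≈ 1.1047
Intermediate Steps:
M = -1332
k = -345 (k = -947 + 602 = -345)
(k + M)/(-1546 + 28) = (-345 - 1332)/(-1546 + 28) = -1677/(-1518) = -1677*(-1/1518) = 559/506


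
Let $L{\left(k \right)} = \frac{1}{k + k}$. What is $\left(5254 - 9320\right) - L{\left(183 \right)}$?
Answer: $- \frac{1488157}{366} \approx -4066.0$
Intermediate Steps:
$L{\left(k \right)} = \frac{1}{2 k}$
$\left(5254 - 9320\right) - L{\left(183 \right)} = \left(5254 - 9320\right) - \frac{1}{2 \cdot 183} = \left(5254 - 9320\right) - \frac{1}{2} \cdot \frac{1}{183} = -4066 - \frac{1}{366} = - \frac{1488157}{366}$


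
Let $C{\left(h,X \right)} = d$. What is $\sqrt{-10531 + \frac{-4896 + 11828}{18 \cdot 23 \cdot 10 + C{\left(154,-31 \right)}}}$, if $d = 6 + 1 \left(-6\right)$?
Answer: $\frac{2 i \sqrt{313313245}}{345} \approx 102.61 i$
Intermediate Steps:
$d = 0$ ($d = 6 - 6 = 0$)
$C{\left(h,X \right)} = 0$
$\sqrt{-10531 + \frac{-4896 + 11828}{18 \cdot 23 \cdot 10 + C{\left(154,-31 \right)}}} = \sqrt{-10531 + \frac{-4896 + 11828}{18 \cdot 23 \cdot 10 + 0}} = \sqrt{-10531 + \frac{6932}{414 \cdot 10 + 0}} = \sqrt{-10531 + \frac{6932}{4140 + 0}} = \sqrt{-10531 + \frac{6932}{4140}} = \sqrt{-10531 + 6932 \cdot \frac{1}{4140}} = \sqrt{-10531 + \frac{1733}{1035}} = \sqrt{- \frac{10897852}{1035}} = \frac{2 i \sqrt{313313245}}{345}$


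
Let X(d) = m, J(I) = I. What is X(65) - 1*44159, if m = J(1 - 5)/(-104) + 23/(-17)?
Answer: -19518859/442 ≈ -44160.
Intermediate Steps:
m = -581/442 (m = (1 - 5)/(-104) + 23/(-17) = -4*(-1/104) + 23*(-1/17) = 1/26 - 23/17 = -581/442 ≈ -1.3145)
X(d) = -581/442
X(65) - 1*44159 = -581/442 - 1*44159 = -581/442 - 44159 = -19518859/442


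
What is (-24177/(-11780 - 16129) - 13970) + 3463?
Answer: -97738562/9303 ≈ -10506.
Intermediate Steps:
(-24177/(-11780 - 16129) - 13970) + 3463 = (-24177/(-27909) - 13970) + 3463 = (-24177*(-1/27909) - 13970) + 3463 = (8059/9303 - 13970) + 3463 = -129954851/9303 + 3463 = -97738562/9303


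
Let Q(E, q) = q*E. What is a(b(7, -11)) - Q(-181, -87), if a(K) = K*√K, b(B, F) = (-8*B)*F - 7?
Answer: -15747 + 609*√609 ≈ -718.14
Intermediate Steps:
b(B, F) = -7 - 8*B*F (b(B, F) = -8*B*F - 7 = -7 - 8*B*F)
Q(E, q) = E*q
a(K) = K^(3/2)
a(b(7, -11)) - Q(-181, -87) = (-7 - 8*7*(-11))^(3/2) - (-181)*(-87) = (-7 + 616)^(3/2) - 1*15747 = 609^(3/2) - 15747 = 609*√609 - 15747 = -15747 + 609*√609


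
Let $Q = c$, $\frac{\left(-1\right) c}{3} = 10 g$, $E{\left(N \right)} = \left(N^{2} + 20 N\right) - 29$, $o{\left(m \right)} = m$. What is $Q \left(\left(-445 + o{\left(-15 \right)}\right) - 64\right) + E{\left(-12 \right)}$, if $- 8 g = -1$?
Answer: $1840$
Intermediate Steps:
$g = \frac{1}{8}$ ($g = \left(- \frac{1}{8}\right) \left(-1\right) = \frac{1}{8} \approx 0.125$)
$E{\left(N \right)} = -29 + N^{2} + 20 N$
$c = - \frac{15}{4}$ ($c = - 3 \cdot 10 \cdot \frac{1}{8} = \left(-3\right) \frac{5}{4} = - \frac{15}{4} \approx -3.75$)
$Q = - \frac{15}{4} \approx -3.75$
$Q \left(\left(-445 + o{\left(-15 \right)}\right) - 64\right) + E{\left(-12 \right)} = - \frac{15 \left(\left(-445 - 15\right) - 64\right)}{4} + \left(-29 + \left(-12\right)^{2} + 20 \left(-12\right)\right) = - \frac{15 \left(-460 - 64\right)}{4} - 125 = \left(- \frac{15}{4}\right) \left(-524\right) - 125 = 1965 - 125 = 1840$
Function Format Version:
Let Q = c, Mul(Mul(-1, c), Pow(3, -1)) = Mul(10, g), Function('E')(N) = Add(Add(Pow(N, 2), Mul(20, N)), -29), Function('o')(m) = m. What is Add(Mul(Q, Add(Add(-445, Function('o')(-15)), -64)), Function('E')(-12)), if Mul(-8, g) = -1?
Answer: 1840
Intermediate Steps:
g = Rational(1, 8) (g = Mul(Rational(-1, 8), -1) = Rational(1, 8) ≈ 0.12500)
Function('E')(N) = Add(-29, Pow(N, 2), Mul(20, N))
c = Rational(-15, 4) (c = Mul(-3, Mul(10, Rational(1, 8))) = Mul(-3, Rational(5, 4)) = Rational(-15, 4) ≈ -3.7500)
Q = Rational(-15, 4) ≈ -3.7500
Add(Mul(Q, Add(Add(-445, Function('o')(-15)), -64)), Function('E')(-12)) = Add(Mul(Rational(-15, 4), Add(Add(-445, -15), -64)), Add(-29, Pow(-12, 2), Mul(20, -12))) = Add(Mul(Rational(-15, 4), Add(-460, -64)), Add(-29, 144, -240)) = Add(Mul(Rational(-15, 4), -524), -125) = Add(1965, -125) = 1840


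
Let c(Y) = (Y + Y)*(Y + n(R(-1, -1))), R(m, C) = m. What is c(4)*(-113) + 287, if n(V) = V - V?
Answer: -3329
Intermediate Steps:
n(V) = 0
c(Y) = 2*Y² (c(Y) = (Y + Y)*(Y + 0) = (2*Y)*Y = 2*Y²)
c(4)*(-113) + 287 = (2*4²)*(-113) + 287 = (2*16)*(-113) + 287 = 32*(-113) + 287 = -3616 + 287 = -3329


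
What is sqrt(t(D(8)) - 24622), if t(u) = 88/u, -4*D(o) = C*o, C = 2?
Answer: 2*I*sqrt(6161) ≈ 156.98*I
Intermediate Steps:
D(o) = -o/2
sqrt(t(D(8)) - 24622) = sqrt(88/((-1/2*8)) - 24622) = sqrt(88/(-4) - 24622) = sqrt(88*(-1/4) - 24622) = sqrt(-22 - 24622) = sqrt(-24644) = 2*I*sqrt(6161)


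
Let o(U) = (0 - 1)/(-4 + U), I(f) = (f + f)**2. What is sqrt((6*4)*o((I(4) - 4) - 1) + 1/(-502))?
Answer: 7*I*sqrt(6819670)/27610 ≈ 0.66208*I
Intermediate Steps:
I(f) = 4*f**2 (I(f) = (2*f)**2 = 4*f**2)
o(U) = -1/(-4 + U)
sqrt((6*4)*o((I(4) - 4) - 1) + 1/(-502)) = sqrt((6*4)*(-1/(-4 + ((4*4**2 - 4) - 1))) + 1/(-502)) = sqrt(24*(-1/(-4 + ((4*16 - 4) - 1))) - 1/502) = sqrt(24*(-1/(-4 + ((64 - 4) - 1))) - 1/502) = sqrt(24*(-1/(-4 + (60 - 1))) - 1/502) = sqrt(24*(-1/(-4 + 59)) - 1/502) = sqrt(24*(-1/55) - 1/502) = sqrt(-24/55 - 1/502) = sqrt(-12103/27610) = 7*I*sqrt(6819670)/27610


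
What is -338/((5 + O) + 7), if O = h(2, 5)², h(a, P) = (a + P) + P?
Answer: -13/6 ≈ -2.1667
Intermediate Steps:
h(a, P) = a + 2*P (h(a, P) = (P + a) + P = a + 2*P)
O = 144 (O = (2 + 2*5)² = (2 + 10)² = 12² = 144)
-338/((5 + O) + 7) = -338/((5 + 144) + 7) = -338/(149 + 7) = -338/156 = (1/156)*(-338) = -13/6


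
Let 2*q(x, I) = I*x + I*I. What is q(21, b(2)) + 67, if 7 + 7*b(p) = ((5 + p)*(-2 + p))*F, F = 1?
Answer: 57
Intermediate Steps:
b(p) = -1 + (-2 + p)*(5 + p)/7 (b(p) = -1 + (((5 + p)*(-2 + p))*1)/7 = -1 + (((-2 + p)*(5 + p))*1)/7 = -1 + ((-2 + p)*(5 + p))/7 = -1 + (-2 + p)*(5 + p)/7)
q(x, I) = I²/2 + I*x/2 (q(x, I) = (I*x + I*I)/2 = (I*x + I²)/2 = (I² + I*x)/2 = I²/2 + I*x/2)
q(21, b(2)) + 67 = (-17/7 + (⅐)*2² + (3/7)*2)*((-17/7 + (⅐)*2² + (3/7)*2) + 21)/2 + 67 = (-17/7 + (⅐)*4 + 6/7)*((-17/7 + (⅐)*4 + 6/7) + 21)/2 + 67 = (-17/7 + 4/7 + 6/7)*((-17/7 + 4/7 + 6/7) + 21)/2 + 67 = (½)*(-1)*(-1 + 21) + 67 = (½)*(-1)*20 + 67 = -10 + 67 = 57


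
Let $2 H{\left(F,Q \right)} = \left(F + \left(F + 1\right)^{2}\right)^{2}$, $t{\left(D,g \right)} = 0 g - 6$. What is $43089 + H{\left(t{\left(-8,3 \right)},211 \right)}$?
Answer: $\frac{86539}{2} \approx 43270.0$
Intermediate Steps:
$t{\left(D,g \right)} = -6$ ($t{\left(D,g \right)} = 0 - 6 = -6$)
$H{\left(F,Q \right)} = \frac{\left(F + \left(1 + F\right)^{2}\right)^{2}}{2}$ ($H{\left(F,Q \right)} = \frac{\left(F + \left(F + 1\right)^{2}\right)^{2}}{2} = \frac{\left(F + \left(1 + F\right)^{2}\right)^{2}}{2}$)
$43089 + H{\left(t{\left(-8,3 \right)},211 \right)} = 43089 + \frac{\left(-6 + \left(1 - 6\right)^{2}\right)^{2}}{2} = 43089 + \frac{\left(-6 + \left(-5\right)^{2}\right)^{2}}{2} = 43089 + \frac{\left(-6 + 25\right)^{2}}{2} = 43089 + \frac{19^{2}}{2} = 43089 + \frac{1}{2} \cdot 361 = 43089 + \frac{361}{2} = \frac{86539}{2}$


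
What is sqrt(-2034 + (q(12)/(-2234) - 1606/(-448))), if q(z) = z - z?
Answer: I*sqrt(6367382)/56 ≈ 45.06*I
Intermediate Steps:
q(z) = 0
sqrt(-2034 + (q(12)/(-2234) - 1606/(-448))) = sqrt(-2034 + (0/(-2234) - 1606/(-448))) = sqrt(-2034 + (0*(-1/2234) - 1606*(-1/448))) = sqrt(-2034 + (0 + 803/224)) = sqrt(-2034 + 803/224) = sqrt(-454813/224) = I*sqrt(6367382)/56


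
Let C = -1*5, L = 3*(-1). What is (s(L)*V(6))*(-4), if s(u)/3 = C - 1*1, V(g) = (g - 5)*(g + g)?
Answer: 864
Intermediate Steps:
L = -3
C = -5
V(g) = 2*g*(-5 + g) (V(g) = (-5 + g)*(2*g) = 2*g*(-5 + g))
s(u) = -18 (s(u) = 3*(-5 - 1*1) = 3*(-5 - 1) = 3*(-6) = -18)
(s(L)*V(6))*(-4) = -36*6*(-5 + 6)*(-4) = -36*6*(-4) = -18*12*(-4) = -216*(-4) = 864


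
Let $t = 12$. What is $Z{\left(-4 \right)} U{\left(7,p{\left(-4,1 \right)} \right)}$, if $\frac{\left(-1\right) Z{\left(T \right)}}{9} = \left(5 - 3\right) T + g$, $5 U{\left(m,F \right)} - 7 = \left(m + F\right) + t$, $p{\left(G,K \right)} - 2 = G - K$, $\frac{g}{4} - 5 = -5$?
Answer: $\frac{1656}{5} \approx 331.2$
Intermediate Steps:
$g = 0$ ($g = 20 + 4 \left(-5\right) = 20 - 20 = 0$)
$p{\left(G,K \right)} = 2 + G - K$ ($p{\left(G,K \right)} = 2 + \left(G - K\right) = 2 + G - K$)
$U{\left(m,F \right)} = \frac{19}{5} + \frac{F}{5} + \frac{m}{5}$ ($U{\left(m,F \right)} = \frac{7}{5} + \frac{\left(m + F\right) + 12}{5} = \frac{7}{5} + \frac{\left(F + m\right) + 12}{5} = \frac{7}{5} + \frac{12 + F + m}{5} = \frac{7}{5} + \left(\frac{12}{5} + \frac{F}{5} + \frac{m}{5}\right) = \frac{19}{5} + \frac{F}{5} + \frac{m}{5}$)
$Z{\left(T \right)} = - 18 T$ ($Z{\left(T \right)} = - 9 \left(\left(5 - 3\right) T + 0\right) = - 9 \left(2 T + 0\right) = - 9 \cdot 2 T = - 18 T$)
$Z{\left(-4 \right)} U{\left(7,p{\left(-4,1 \right)} \right)} = \left(-18\right) \left(-4\right) \left(\frac{19}{5} + \frac{2 - 4 - 1}{5} + \frac{1}{5} \cdot 7\right) = 72 \left(\frac{19}{5} + \frac{2 - 4 - 1}{5} + \frac{7}{5}\right) = 72 \left(\frac{19}{5} + \frac{1}{5} \left(-3\right) + \frac{7}{5}\right) = 72 \left(\frac{19}{5} - \frac{3}{5} + \frac{7}{5}\right) = 72 \cdot \frac{23}{5} = \frac{1656}{5}$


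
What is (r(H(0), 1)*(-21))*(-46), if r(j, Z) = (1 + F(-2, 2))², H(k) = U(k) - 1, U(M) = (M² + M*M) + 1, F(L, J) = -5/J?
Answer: 4347/2 ≈ 2173.5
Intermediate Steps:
U(M) = 1 + 2*M² (U(M) = (M² + M²) + 1 = 2*M² + 1 = 1 + 2*M²)
H(k) = 2*k² (H(k) = (1 + 2*k²) - 1 = 2*k²)
r(j, Z) = 9/4 (r(j, Z) = (1 - 5/2)² = (-3/2)² = 9/4)
(r(H(0), 1)*(-21))*(-46) = ((9/4)*(-21))*(-46) = -189/4*(-46) = 4347/2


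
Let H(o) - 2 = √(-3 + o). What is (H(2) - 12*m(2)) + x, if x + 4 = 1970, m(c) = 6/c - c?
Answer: 1956 + I ≈ 1956.0 + 1.0*I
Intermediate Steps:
H(o) = 2 + √(-3 + o)
m(c) = -c + 6/c
x = 1966 (x = -4 + 1970 = 1966)
(H(2) - 12*m(2)) + x = ((2 + √(-3 + 2)) - 12*(-1*2 + 6/2)) + 1966 = ((2 + √(-1)) - 12*(-2 + 6*(½))) + 1966 = ((2 + I) - 12*(-2 + 3)) + 1966 = ((2 + I) - 12*1) + 1966 = ((2 + I) - 12) + 1966 = (-10 + I) + 1966 = 1956 + I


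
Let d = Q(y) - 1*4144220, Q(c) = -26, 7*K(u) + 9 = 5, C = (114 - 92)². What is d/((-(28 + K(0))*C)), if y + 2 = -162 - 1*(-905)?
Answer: 14504861/46464 ≈ 312.17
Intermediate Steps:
y = 741 (y = -2 + (-162 - 1*(-905)) = -2 + (-162 + 905) = -2 + 743 = 741)
C = 484 (C = 22² = 484)
K(u) = -4/7 (K(u) = -9/7 + (⅐)*5 = -9/7 + 5/7 = -4/7)
d = -4144246 (d = -26 - 1*4144220 = -26 - 4144220 = -4144246)
d/((-(28 + K(0))*C)) = -4144246*(-1/(484*(28 - 4/7))) = -4144246/((-192*484/7)) = -4144246/((-1*92928/7)) = -4144246/(-92928/7) = -4144246*(-7/92928) = 14504861/46464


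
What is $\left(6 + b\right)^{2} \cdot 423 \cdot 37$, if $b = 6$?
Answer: $2253744$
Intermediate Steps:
$\left(6 + b\right)^{2} \cdot 423 \cdot 37 = \left(6 + 6\right)^{2} \cdot 423 \cdot 37 = 12^{2} \cdot 15651 = 144 \cdot 15651 = 2253744$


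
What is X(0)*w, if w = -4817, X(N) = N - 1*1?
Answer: 4817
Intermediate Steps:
X(N) = -1 + N (X(N) = N - 1 = -1 + N)
X(0)*w = (-1 + 0)*(-4817) = -1*(-4817) = 4817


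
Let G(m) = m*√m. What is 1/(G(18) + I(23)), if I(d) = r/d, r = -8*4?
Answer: 92/385513 + 14283*√2/1542052 ≈ 0.013338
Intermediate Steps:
G(m) = m^(3/2)
r = -32
I(d) = -32/d
1/(G(18) + I(23)) = 1/(18^(3/2) - 32/23) = 1/(54*√2 - 32*1/23) = 1/(54*√2 - 32/23) = 1/(-32/23 + 54*√2)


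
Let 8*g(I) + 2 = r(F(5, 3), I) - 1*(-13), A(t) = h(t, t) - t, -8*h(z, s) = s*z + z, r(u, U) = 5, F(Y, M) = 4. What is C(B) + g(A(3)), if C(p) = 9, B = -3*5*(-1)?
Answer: 11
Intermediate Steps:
B = 15 (B = -15*(-1) = 15)
h(z, s) = -z/8 - s*z/8 (h(z, s) = -(s*z + z)/8 = -(z + s*z)/8 = -z/8 - s*z/8)
A(t) = -t - t*(1 + t)/8 (A(t) = -t*(1 + t)/8 - t = -t - t*(1 + t)/8)
g(I) = 2 (g(I) = -¼ + (5 - 1*(-13))/8 = -¼ + (5 + 13)/8 = -¼ + (⅛)*18 = -¼ + 9/4 = 2)
C(B) + g(A(3)) = 9 + 2 = 11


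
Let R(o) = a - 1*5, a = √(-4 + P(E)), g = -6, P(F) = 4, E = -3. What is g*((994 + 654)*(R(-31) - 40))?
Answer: 444960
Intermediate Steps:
a = 0 (a = √(-4 + 4) = √0 = 0)
R(o) = -5 (R(o) = 0 - 1*5 = 0 - 5 = -5)
g*((994 + 654)*(R(-31) - 40)) = -6*(994 + 654)*(-5 - 40) = -9888*(-45) = -6*(-74160) = 444960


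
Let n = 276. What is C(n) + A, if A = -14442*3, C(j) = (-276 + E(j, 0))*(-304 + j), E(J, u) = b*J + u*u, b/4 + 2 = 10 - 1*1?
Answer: -251982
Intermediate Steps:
b = 28 (b = -8 + 4*(10 - 1*1) = -8 + 4*(10 - 1) = -8 + 4*9 = -8 + 36 = 28)
E(J, u) = u**2 + 28*J (E(J, u) = 28*J + u*u = 28*J + u**2 = u**2 + 28*J)
C(j) = (-304 + j)*(-276 + 28*j) (C(j) = (-276 + (0**2 + 28*j))*(-304 + j) = (-276 + (0 + 28*j))*(-304 + j) = (-276 + 28*j)*(-304 + j) = (-304 + j)*(-276 + 28*j))
A = -43326
C(n) + A = (83904 - 8788*276 + 28*276**2) - 43326 = (83904 - 2425488 + 28*76176) - 43326 = (83904 - 2425488 + 2132928) - 43326 = -208656 - 43326 = -251982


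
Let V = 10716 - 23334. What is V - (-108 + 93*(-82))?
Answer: -4884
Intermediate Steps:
V = -12618
V - (-108 + 93*(-82)) = -12618 - (-108 + 93*(-82)) = -12618 - (-108 - 7626) = -12618 - 1*(-7734) = -12618 + 7734 = -4884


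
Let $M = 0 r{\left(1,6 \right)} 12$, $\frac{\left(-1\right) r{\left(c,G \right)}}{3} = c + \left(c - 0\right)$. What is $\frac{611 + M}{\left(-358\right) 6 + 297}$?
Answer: $- \frac{611}{1851} \approx -0.33009$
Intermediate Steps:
$r{\left(c,G \right)} = - 6 c$ ($r{\left(c,G \right)} = - 3 \left(c + \left(c - 0\right)\right) = - 3 \left(c + \left(c + 0\right)\right) = - 3 \left(c + c\right) = - 3 \cdot 2 c = - 6 c$)
$M = 0$ ($M = 0 \left(\left(-6\right) 1\right) 12 = 0 \left(-6\right) 12 = 0 \cdot 12 = 0$)
$\frac{611 + M}{\left(-358\right) 6 + 297} = \frac{611 + 0}{\left(-358\right) 6 + 297} = \frac{611}{-2148 + 297} = \frac{611}{-1851} = 611 \left(- \frac{1}{1851}\right) = - \frac{611}{1851}$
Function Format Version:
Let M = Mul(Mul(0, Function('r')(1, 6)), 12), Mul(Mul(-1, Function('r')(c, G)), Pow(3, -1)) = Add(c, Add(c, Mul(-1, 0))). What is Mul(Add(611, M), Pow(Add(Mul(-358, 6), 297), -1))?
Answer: Rational(-611, 1851) ≈ -0.33009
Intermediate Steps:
Function('r')(c, G) = Mul(-6, c) (Function('r')(c, G) = Mul(-3, Add(c, Add(c, Mul(-1, 0)))) = Mul(-3, Add(c, Add(c, 0))) = Mul(-3, Add(c, c)) = Mul(-3, Mul(2, c)) = Mul(-6, c))
M = 0 (M = Mul(Mul(0, Mul(-6, 1)), 12) = Mul(Mul(0, -6), 12) = Mul(0, 12) = 0)
Mul(Add(611, M), Pow(Add(Mul(-358, 6), 297), -1)) = Mul(Add(611, 0), Pow(Add(Mul(-358, 6), 297), -1)) = Mul(611, Pow(Add(-2148, 297), -1)) = Mul(611, Pow(-1851, -1)) = Mul(611, Rational(-1, 1851)) = Rational(-611, 1851)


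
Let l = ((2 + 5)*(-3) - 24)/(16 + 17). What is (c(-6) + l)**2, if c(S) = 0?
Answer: 225/121 ≈ 1.8595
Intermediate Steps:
l = -15/11 (l = (7*(-3) - 24)/33 = (-21 - 24)*(1/33) = -45*1/33 = -15/11 ≈ -1.3636)
(c(-6) + l)**2 = (0 - 15/11)**2 = (-15/11)**2 = 225/121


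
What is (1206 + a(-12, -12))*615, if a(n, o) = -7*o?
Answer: 793350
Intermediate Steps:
(1206 + a(-12, -12))*615 = (1206 - 7*(-12))*615 = (1206 + 84)*615 = 1290*615 = 793350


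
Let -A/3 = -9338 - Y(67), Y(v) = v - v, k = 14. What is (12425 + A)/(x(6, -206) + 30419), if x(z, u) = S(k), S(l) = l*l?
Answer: 40439/30615 ≈ 1.3209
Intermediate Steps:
S(l) = l²
Y(v) = 0
x(z, u) = 196 (x(z, u) = 14² = 196)
A = 28014 (A = -3*(-9338 - 1*0) = -3*(-9338 + 0) = -3*(-9338) = 28014)
(12425 + A)/(x(6, -206) + 30419) = (12425 + 28014)/(196 + 30419) = 40439/30615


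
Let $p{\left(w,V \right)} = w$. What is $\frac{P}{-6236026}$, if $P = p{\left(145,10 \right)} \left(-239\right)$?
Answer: $\frac{34655}{6236026} \approx 0.0055572$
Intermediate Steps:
$P = -34655$ ($P = 145 \left(-239\right) = -34655$)
$\frac{P}{-6236026} = - \frac{34655}{-6236026} = \left(-34655\right) \left(- \frac{1}{6236026}\right) = \frac{34655}{6236026}$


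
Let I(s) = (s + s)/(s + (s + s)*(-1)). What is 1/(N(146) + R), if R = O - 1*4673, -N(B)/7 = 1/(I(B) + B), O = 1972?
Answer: -144/388951 ≈ -0.00037023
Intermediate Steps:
I(s) = -2 (I(s) = (2*s)/(s + (2*s)*(-1)) = (2*s)/(s - 2*s) = (2*s)/((-s)) = (2*s)*(-1/s) = -2)
N(B) = -7/(-2 + B)
R = -2701 (R = 1972 - 1*4673 = 1972 - 4673 = -2701)
1/(N(146) + R) = 1/(-7/(-2 + 146) - 2701) = 1/(-7/144 - 2701) = 1/(-388951/144) = -144/388951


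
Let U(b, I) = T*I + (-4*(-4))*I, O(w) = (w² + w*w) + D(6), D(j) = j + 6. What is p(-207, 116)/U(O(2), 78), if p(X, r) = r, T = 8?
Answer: 29/468 ≈ 0.061966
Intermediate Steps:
D(j) = 6 + j
O(w) = 12 + 2*w² (O(w) = (w² + w*w) + (6 + 6) = (w² + w²) + 12 = 2*w² + 12 = 12 + 2*w²)
U(b, I) = 24*I (U(b, I) = 8*I + (-4*(-4))*I = 8*I + 16*I = 24*I)
p(-207, 116)/U(O(2), 78) = 116/((24*78)) = 116/1872 = 116*(1/1872) = 29/468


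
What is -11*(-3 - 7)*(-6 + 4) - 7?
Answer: -227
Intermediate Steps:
-11*(-3 - 7)*(-6 + 4) - 7 = -(-110)*(-2) - 7 = -11*20 - 7 = -220 - 7 = -227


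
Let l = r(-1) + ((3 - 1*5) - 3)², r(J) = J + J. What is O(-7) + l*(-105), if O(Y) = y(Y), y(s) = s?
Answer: -2422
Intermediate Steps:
r(J) = 2*J
O(Y) = Y
l = 23 (l = 2*(-1) + ((3 - 1*5) - 3)² = -2 + ((3 - 5) - 3)² = -2 + (-2 - 3)² = -2 + (-5)² = -2 + 25 = 23)
O(-7) + l*(-105) = -7 + 23*(-105) = -7 - 2415 = -2422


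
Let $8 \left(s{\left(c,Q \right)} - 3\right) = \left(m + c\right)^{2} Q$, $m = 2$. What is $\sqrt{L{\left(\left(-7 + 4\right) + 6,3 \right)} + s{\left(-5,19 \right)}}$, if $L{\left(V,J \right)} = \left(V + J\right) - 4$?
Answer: $\frac{\sqrt{422}}{4} \approx 5.1357$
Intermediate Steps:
$L{\left(V,J \right)} = -4 + J + V$ ($L{\left(V,J \right)} = \left(J + V\right) - 4 = -4 + J + V$)
$s{\left(c,Q \right)} = 3 + \frac{Q \left(2 + c\right)^{2}}{8}$ ($s{\left(c,Q \right)} = 3 + \frac{\left(2 + c\right)^{2} Q}{8} = 3 + \frac{Q \left(2 + c\right)^{2}}{8}$)
$\sqrt{L{\left(\left(-7 + 4\right) + 6,3 \right)} + s{\left(-5,19 \right)}} = \sqrt{\left(-4 + 3 + \left(\left(-7 + 4\right) + 6\right)\right) + \left(3 + \frac{1}{8} \cdot 19 \left(2 - 5\right)^{2}\right)} = \sqrt{\left(-4 + 3 + \left(-3 + 6\right)\right) + \left(3 + \frac{1}{8} \cdot 19 \left(-3\right)^{2}\right)} = \sqrt{\left(-4 + 3 + 3\right) + \left(3 + \frac{1}{8} \cdot 19 \cdot 9\right)} = \sqrt{2 + \left(3 + \frac{171}{8}\right)} = \sqrt{2 + \frac{195}{8}} = \sqrt{\frac{211}{8}} = \frac{\sqrt{422}}{4}$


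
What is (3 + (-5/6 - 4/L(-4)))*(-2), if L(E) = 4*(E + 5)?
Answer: -7/3 ≈ -2.3333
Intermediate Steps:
L(E) = 20 + 4*E (L(E) = 4*(5 + E) = 20 + 4*E)
(3 + (-5/6 - 4/L(-4)))*(-2) = (3 + (-5/6 - 4/(20 + 4*(-4))))*(-2) = (3 + (-5*⅙ - 4/(20 - 16)))*(-2) = (3 + (-⅚ - 4/4))*(-2) = (3 + (-⅚ - 4*¼))*(-2) = (3 + (-⅚ - 1))*(-2) = (3 - 11/6)*(-2) = (7/6)*(-2) = -7/3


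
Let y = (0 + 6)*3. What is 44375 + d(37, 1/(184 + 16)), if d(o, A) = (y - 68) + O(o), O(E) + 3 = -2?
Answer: 44320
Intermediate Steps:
O(E) = -5 (O(E) = -3 - 2 = -5)
y = 18 (y = 6*3 = 18)
d(o, A) = -55 (d(o, A) = (18 - 68) - 5 = -50 - 5 = -55)
44375 + d(37, 1/(184 + 16)) = 44375 - 55 = 44320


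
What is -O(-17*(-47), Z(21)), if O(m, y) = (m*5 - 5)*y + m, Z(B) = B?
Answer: -84589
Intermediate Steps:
O(m, y) = m + y*(-5 + 5*m) (O(m, y) = (5*m - 5)*y + m = (-5 + 5*m)*y + m = y*(-5 + 5*m) + m = m + y*(-5 + 5*m))
-O(-17*(-47), Z(21)) = -(-17*(-47) - 5*21 + 5*(-17*(-47))*21) = -(799 - 105 + 5*799*21) = -(799 - 105 + 83895) = -1*84589 = -84589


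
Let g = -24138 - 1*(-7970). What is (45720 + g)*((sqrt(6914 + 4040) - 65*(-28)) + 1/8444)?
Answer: 113539382428/2111 + 29552*sqrt(10954) ≈ 5.6878e+7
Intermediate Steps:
g = -16168 (g = -24138 + 7970 = -16168)
(45720 + g)*((sqrt(6914 + 4040) - 65*(-28)) + 1/8444) = (45720 - 16168)*((sqrt(6914 + 4040) - 65*(-28)) + 1/8444) = 29552*((sqrt(10954) - 1*(-1820)) + 1/8444) = 29552*((sqrt(10954) + 1820) + 1/8444) = 29552*((1820 + sqrt(10954)) + 1/8444) = 29552*(15368081/8444 + sqrt(10954)) = 113539382428/2111 + 29552*sqrt(10954)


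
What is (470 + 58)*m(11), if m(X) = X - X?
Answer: 0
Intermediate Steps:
m(X) = 0
(470 + 58)*m(11) = (470 + 58)*0 = 528*0 = 0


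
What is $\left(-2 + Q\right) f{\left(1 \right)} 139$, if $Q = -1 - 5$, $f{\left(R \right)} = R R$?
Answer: $-1112$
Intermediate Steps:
$f{\left(R \right)} = R^{2}$
$Q = -6$
$\left(-2 + Q\right) f{\left(1 \right)} 139 = \left(-2 - 6\right) 1^{2} \cdot 139 = \left(-8\right) 1 \cdot 139 = \left(-8\right) 139 = -1112$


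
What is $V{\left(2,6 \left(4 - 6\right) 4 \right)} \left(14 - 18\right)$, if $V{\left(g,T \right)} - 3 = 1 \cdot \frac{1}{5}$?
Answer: $- \frac{64}{5} \approx -12.8$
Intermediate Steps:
$V{\left(g,T \right)} = \frac{16}{5}$ ($V{\left(g,T \right)} = 3 + 1 \cdot \frac{1}{5} = 3 + \frac{1}{5} = \frac{16}{5}$)
$V{\left(2,6 \left(4 - 6\right) 4 \right)} \left(14 - 18\right) = \frac{16 \left(14 - 18\right)}{5} = \frac{16}{5} \left(-4\right) = - \frac{64}{5}$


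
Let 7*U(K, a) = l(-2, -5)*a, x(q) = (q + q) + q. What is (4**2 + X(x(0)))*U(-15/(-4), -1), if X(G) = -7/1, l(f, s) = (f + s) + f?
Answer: 81/7 ≈ 11.571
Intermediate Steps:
x(q) = 3*q (x(q) = 2*q + q = 3*q)
l(f, s) = s + 2*f
X(G) = -7 (X(G) = -7*1 = -7)
U(K, a) = -9*a/7 (U(K, a) = ((-5 + 2*(-2))*a)/7 = ((-5 - 4)*a)/7 = (-9*a)/7 = -9*a/7)
(4**2 + X(x(0)))*U(-15/(-4), -1) = (4**2 - 7)*(-9/7*(-1)) = (16 - 7)*(9/7) = 9*(9/7) = 81/7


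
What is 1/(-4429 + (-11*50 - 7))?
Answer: -1/4986 ≈ -0.00020056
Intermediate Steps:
1/(-4429 + (-11*50 - 7)) = 1/(-4429 + (-550 - 7)) = 1/(-4429 - 557) = 1/(-4986) = -1/4986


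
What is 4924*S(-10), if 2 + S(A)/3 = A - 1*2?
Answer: -206808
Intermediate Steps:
S(A) = -12 + 3*A (S(A) = -6 + 3*(A - 1*2) = -6 + 3*(A - 2) = -6 + 3*(-2 + A) = -6 + (-6 + 3*A) = -12 + 3*A)
4924*S(-10) = 4924*(-12 + 3*(-10)) = 4924*(-12 - 30) = 4924*(-42) = -206808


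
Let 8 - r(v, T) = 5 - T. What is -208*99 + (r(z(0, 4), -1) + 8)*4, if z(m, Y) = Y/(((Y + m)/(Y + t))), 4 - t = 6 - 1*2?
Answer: -20552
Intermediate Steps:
t = 0 (t = 4 - (6 - 1*2) = 4 - (6 - 2) = 4 - 1*4 = 4 - 4 = 0)
z(m, Y) = Y²/(Y + m) (z(m, Y) = Y/(((Y + m)/(Y + 0))) = Y/(((Y + m)/Y)) = Y*(Y/(Y + m)) = Y²/(Y + m))
r(v, T) = 3 + T (r(v, T) = 8 - (5 - T) = 8 + (-5 + T) = 3 + T)
-208*99 + (r(z(0, 4), -1) + 8)*4 = -208*99 + ((3 - 1) + 8)*4 = -20592 + (2 + 8)*4 = -20592 + 10*4 = -20592 + 40 = -20552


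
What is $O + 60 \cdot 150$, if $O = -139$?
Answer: $8861$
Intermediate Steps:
$O + 60 \cdot 150 = -139 + 60 \cdot 150 = -139 + 9000 = 8861$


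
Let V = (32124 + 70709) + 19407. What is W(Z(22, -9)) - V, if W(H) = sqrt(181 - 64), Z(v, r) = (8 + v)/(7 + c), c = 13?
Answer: -122240 + 3*sqrt(13) ≈ -1.2223e+5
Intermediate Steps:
Z(v, r) = 2/5 + v/20 (Z(v, r) = (8 + v)/(7 + 13) = (8 + v)/20 = (8 + v)*(1/20) = 2/5 + v/20)
W(H) = 3*sqrt(13) (W(H) = sqrt(117) = 3*sqrt(13))
V = 122240 (V = 102833 + 19407 = 122240)
W(Z(22, -9)) - V = 3*sqrt(13) - 1*122240 = 3*sqrt(13) - 122240 = -122240 + 3*sqrt(13)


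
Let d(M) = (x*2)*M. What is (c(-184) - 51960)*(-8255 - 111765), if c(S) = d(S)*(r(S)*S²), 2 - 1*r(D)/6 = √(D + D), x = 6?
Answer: 107670006330720 - 215327540183040*I*√23 ≈ 1.0767e+14 - 1.0327e+15*I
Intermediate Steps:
r(D) = 12 - 6*√2*√D (r(D) = 12 - 6*√(D + D) = 12 - 6*√2*√D)
d(M) = 12*M (d(M) = (6*2)*M = 12*M)
c(S) = 12*S³*(12 - 6*√2*√S) (c(S) = (12*S)*((12 - 6*√2*√S)*S²) = (12*S)*(S²*(12 - 6*√2*√S)) = 12*S³*(12 - 6*√2*√S))
(c(-184) - 51960)*(-8255 - 111765) = (72*(-184)³*(2 - √2*√(-184)) - 51960)*(-8255 - 111765) = (72*(-6229504)*(2 - √2*2*I*√46) - 51960)*(-120020) = (72*(-6229504)*(2 - 4*I*√23) - 51960)*(-120020) = ((-897048576 + 1794097152*I*√23) - 51960)*(-120020) = (-897100536 + 1794097152*I*√23)*(-120020) = 107670006330720 - 215327540183040*I*√23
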